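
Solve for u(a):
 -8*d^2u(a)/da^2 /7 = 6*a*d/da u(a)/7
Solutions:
 u(a) = C1 + C2*erf(sqrt(6)*a/4)


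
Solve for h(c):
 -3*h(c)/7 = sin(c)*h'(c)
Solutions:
 h(c) = C1*(cos(c) + 1)^(3/14)/(cos(c) - 1)^(3/14)


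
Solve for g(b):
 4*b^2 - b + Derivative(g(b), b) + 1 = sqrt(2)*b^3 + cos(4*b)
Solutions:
 g(b) = C1 + sqrt(2)*b^4/4 - 4*b^3/3 + b^2/2 - b + sin(4*b)/4


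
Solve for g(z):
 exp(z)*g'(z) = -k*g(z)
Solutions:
 g(z) = C1*exp(k*exp(-z))


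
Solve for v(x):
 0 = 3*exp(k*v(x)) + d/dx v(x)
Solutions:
 v(x) = Piecewise((log(1/(C1*k + 3*k*x))/k, Ne(k, 0)), (nan, True))
 v(x) = Piecewise((C1 - 3*x, Eq(k, 0)), (nan, True))


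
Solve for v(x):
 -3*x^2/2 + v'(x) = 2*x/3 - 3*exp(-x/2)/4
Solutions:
 v(x) = C1 + x^3/2 + x^2/3 + 3*exp(-x/2)/2


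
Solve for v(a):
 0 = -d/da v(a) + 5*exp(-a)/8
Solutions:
 v(a) = C1 - 5*exp(-a)/8


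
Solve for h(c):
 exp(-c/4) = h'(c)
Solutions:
 h(c) = C1 - 4*exp(-c/4)


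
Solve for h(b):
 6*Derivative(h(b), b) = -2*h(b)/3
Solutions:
 h(b) = C1*exp(-b/9)


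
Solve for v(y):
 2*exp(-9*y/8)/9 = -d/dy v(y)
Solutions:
 v(y) = C1 + 16*exp(-9*y/8)/81


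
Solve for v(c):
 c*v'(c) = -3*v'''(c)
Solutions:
 v(c) = C1 + Integral(C2*airyai(-3^(2/3)*c/3) + C3*airybi(-3^(2/3)*c/3), c)


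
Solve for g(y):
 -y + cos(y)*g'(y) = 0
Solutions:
 g(y) = C1 + Integral(y/cos(y), y)


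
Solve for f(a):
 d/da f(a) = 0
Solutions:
 f(a) = C1


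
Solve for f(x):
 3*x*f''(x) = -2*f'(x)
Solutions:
 f(x) = C1 + C2*x^(1/3)


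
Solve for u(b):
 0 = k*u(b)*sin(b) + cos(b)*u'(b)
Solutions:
 u(b) = C1*exp(k*log(cos(b)))


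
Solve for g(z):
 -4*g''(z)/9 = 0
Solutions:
 g(z) = C1 + C2*z


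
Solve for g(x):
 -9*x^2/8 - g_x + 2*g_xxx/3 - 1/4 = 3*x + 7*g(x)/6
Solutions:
 g(x) = C1*exp(-x*(2/(sqrt(41) + 7)^(1/3) + (sqrt(41) + 7)^(1/3))/4)*sin(sqrt(3)*x*(-(sqrt(41) + 7)^(1/3) + 2/(sqrt(41) + 7)^(1/3))/4) + C2*exp(-x*(2/(sqrt(41) + 7)^(1/3) + (sqrt(41) + 7)^(1/3))/4)*cos(sqrt(3)*x*(-(sqrt(41) + 7)^(1/3) + 2/(sqrt(41) + 7)^(1/3))/4) + C3*exp(x*((sqrt(41) + 7)^(-1/3) + (sqrt(41) + 7)^(1/3)/2)) - 27*x^2/28 - 45*x/49 + 393/686


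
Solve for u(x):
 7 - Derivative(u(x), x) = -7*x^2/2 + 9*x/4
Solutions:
 u(x) = C1 + 7*x^3/6 - 9*x^2/8 + 7*x


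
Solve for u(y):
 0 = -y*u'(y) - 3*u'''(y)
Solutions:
 u(y) = C1 + Integral(C2*airyai(-3^(2/3)*y/3) + C3*airybi(-3^(2/3)*y/3), y)


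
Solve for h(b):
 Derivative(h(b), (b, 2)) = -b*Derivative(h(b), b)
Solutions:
 h(b) = C1 + C2*erf(sqrt(2)*b/2)


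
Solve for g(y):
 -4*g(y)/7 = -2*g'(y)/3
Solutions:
 g(y) = C1*exp(6*y/7)


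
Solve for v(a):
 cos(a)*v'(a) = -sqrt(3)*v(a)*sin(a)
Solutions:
 v(a) = C1*cos(a)^(sqrt(3))


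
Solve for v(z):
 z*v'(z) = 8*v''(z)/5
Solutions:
 v(z) = C1 + C2*erfi(sqrt(5)*z/4)


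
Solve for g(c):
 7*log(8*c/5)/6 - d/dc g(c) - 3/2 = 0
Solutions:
 g(c) = C1 + 7*c*log(c)/6 - 8*c/3 - 7*c*log(5)/6 + 7*c*log(2)/2


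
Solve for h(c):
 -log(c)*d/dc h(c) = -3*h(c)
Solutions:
 h(c) = C1*exp(3*li(c))


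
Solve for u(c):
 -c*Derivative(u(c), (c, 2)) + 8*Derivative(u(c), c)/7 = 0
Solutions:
 u(c) = C1 + C2*c^(15/7)


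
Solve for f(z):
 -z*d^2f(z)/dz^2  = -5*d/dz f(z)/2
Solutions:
 f(z) = C1 + C2*z^(7/2)


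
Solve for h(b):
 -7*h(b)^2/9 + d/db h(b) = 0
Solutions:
 h(b) = -9/(C1 + 7*b)


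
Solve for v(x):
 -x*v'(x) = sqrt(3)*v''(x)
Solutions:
 v(x) = C1 + C2*erf(sqrt(2)*3^(3/4)*x/6)


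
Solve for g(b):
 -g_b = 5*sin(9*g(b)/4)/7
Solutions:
 5*b/7 + 2*log(cos(9*g(b)/4) - 1)/9 - 2*log(cos(9*g(b)/4) + 1)/9 = C1


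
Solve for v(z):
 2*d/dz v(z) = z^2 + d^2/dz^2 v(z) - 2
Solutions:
 v(z) = C1 + C2*exp(2*z) + z^3/6 + z^2/4 - 3*z/4


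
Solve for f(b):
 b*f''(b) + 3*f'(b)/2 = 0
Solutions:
 f(b) = C1 + C2/sqrt(b)


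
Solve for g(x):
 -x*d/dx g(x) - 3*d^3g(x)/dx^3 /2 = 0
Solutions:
 g(x) = C1 + Integral(C2*airyai(-2^(1/3)*3^(2/3)*x/3) + C3*airybi(-2^(1/3)*3^(2/3)*x/3), x)


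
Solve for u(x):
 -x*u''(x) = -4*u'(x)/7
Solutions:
 u(x) = C1 + C2*x^(11/7)


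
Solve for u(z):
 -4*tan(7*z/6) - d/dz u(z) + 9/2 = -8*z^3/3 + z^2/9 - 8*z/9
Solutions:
 u(z) = C1 + 2*z^4/3 - z^3/27 + 4*z^2/9 + 9*z/2 + 24*log(cos(7*z/6))/7


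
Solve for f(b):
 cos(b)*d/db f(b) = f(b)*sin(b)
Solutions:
 f(b) = C1/cos(b)


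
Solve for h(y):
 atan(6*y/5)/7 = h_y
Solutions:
 h(y) = C1 + y*atan(6*y/5)/7 - 5*log(36*y^2 + 25)/84


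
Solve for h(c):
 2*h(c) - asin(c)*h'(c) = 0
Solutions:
 h(c) = C1*exp(2*Integral(1/asin(c), c))


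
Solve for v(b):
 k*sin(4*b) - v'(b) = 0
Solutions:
 v(b) = C1 - k*cos(4*b)/4


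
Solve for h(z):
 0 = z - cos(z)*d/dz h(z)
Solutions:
 h(z) = C1 + Integral(z/cos(z), z)


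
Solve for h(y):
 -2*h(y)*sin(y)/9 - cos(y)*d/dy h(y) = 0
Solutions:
 h(y) = C1*cos(y)^(2/9)


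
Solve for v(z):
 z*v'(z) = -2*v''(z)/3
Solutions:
 v(z) = C1 + C2*erf(sqrt(3)*z/2)


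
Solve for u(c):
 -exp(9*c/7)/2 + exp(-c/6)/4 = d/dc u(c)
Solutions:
 u(c) = C1 - 7*exp(9*c/7)/18 - 3*exp(-c/6)/2


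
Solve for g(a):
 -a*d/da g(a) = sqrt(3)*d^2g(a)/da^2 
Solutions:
 g(a) = C1 + C2*erf(sqrt(2)*3^(3/4)*a/6)


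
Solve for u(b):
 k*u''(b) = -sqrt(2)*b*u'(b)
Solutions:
 u(b) = C1 + C2*sqrt(k)*erf(2^(3/4)*b*sqrt(1/k)/2)


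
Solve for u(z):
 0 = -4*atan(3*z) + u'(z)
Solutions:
 u(z) = C1 + 4*z*atan(3*z) - 2*log(9*z^2 + 1)/3


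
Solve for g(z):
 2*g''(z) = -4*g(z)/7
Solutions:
 g(z) = C1*sin(sqrt(14)*z/7) + C2*cos(sqrt(14)*z/7)


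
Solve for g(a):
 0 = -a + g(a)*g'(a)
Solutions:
 g(a) = -sqrt(C1 + a^2)
 g(a) = sqrt(C1 + a^2)


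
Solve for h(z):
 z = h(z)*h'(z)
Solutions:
 h(z) = -sqrt(C1 + z^2)
 h(z) = sqrt(C1 + z^2)


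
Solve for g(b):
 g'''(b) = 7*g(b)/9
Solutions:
 g(b) = C3*exp(21^(1/3)*b/3) + (C1*sin(3^(5/6)*7^(1/3)*b/6) + C2*cos(3^(5/6)*7^(1/3)*b/6))*exp(-21^(1/3)*b/6)


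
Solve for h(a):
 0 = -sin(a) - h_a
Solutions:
 h(a) = C1 + cos(a)


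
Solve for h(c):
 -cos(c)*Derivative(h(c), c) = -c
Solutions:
 h(c) = C1 + Integral(c/cos(c), c)


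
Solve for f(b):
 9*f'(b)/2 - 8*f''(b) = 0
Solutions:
 f(b) = C1 + C2*exp(9*b/16)


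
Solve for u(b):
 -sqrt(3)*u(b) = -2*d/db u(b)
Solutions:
 u(b) = C1*exp(sqrt(3)*b/2)


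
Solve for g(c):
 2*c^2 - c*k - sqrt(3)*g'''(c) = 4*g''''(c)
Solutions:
 g(c) = C1 + C2*c + C3*c^2 + C4*exp(-sqrt(3)*c/4) + sqrt(3)*c^5/90 + c^4*(-sqrt(3)*k - 16)/72 + 2*c^3*(3*k + 16*sqrt(3))/27


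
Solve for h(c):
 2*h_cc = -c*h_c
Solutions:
 h(c) = C1 + C2*erf(c/2)


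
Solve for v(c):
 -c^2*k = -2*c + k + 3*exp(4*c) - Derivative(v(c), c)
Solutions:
 v(c) = C1 + c^3*k/3 - c^2 + c*k + 3*exp(4*c)/4


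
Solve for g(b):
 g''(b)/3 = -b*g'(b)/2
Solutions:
 g(b) = C1 + C2*erf(sqrt(3)*b/2)


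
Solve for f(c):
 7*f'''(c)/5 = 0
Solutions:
 f(c) = C1 + C2*c + C3*c^2


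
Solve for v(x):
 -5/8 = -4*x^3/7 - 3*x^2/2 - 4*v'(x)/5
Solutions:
 v(x) = C1 - 5*x^4/28 - 5*x^3/8 + 25*x/32


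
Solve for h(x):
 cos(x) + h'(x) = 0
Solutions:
 h(x) = C1 - sin(x)


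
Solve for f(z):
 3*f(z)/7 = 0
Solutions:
 f(z) = 0


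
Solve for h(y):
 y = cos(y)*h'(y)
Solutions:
 h(y) = C1 + Integral(y/cos(y), y)


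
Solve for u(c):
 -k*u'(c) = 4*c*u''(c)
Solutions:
 u(c) = C1 + c^(1 - re(k)/4)*(C2*sin(log(c)*Abs(im(k))/4) + C3*cos(log(c)*im(k)/4))


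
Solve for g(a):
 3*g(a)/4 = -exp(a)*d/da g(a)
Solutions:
 g(a) = C1*exp(3*exp(-a)/4)


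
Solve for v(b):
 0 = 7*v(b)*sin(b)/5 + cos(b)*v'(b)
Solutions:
 v(b) = C1*cos(b)^(7/5)


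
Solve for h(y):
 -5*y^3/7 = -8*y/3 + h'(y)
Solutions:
 h(y) = C1 - 5*y^4/28 + 4*y^2/3


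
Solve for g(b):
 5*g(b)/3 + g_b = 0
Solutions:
 g(b) = C1*exp(-5*b/3)


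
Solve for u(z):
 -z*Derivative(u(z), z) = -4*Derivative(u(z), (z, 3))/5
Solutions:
 u(z) = C1 + Integral(C2*airyai(10^(1/3)*z/2) + C3*airybi(10^(1/3)*z/2), z)


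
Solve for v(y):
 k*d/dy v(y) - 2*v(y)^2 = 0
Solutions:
 v(y) = -k/(C1*k + 2*y)


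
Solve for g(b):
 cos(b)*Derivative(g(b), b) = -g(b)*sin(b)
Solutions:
 g(b) = C1*cos(b)


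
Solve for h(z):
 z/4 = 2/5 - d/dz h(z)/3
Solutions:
 h(z) = C1 - 3*z^2/8 + 6*z/5


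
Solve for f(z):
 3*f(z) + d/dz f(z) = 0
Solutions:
 f(z) = C1*exp(-3*z)


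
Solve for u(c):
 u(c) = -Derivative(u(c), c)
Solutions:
 u(c) = C1*exp(-c)


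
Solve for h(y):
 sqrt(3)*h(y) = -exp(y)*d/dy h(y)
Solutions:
 h(y) = C1*exp(sqrt(3)*exp(-y))


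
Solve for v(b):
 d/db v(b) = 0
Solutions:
 v(b) = C1


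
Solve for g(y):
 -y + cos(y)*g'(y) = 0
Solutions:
 g(y) = C1 + Integral(y/cos(y), y)


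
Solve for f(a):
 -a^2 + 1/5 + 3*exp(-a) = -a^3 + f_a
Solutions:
 f(a) = C1 + a^4/4 - a^3/3 + a/5 - 3*exp(-a)


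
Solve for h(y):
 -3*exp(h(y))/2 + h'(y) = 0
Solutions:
 h(y) = log(-1/(C1 + 3*y)) + log(2)


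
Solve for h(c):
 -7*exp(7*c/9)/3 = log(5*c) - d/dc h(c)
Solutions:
 h(c) = C1 + c*log(c) + c*(-1 + log(5)) + 3*exp(7*c/9)


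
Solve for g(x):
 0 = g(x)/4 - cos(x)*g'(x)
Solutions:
 g(x) = C1*(sin(x) + 1)^(1/8)/(sin(x) - 1)^(1/8)


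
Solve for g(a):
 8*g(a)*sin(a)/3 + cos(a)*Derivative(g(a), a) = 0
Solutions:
 g(a) = C1*cos(a)^(8/3)


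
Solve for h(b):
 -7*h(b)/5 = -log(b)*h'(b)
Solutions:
 h(b) = C1*exp(7*li(b)/5)


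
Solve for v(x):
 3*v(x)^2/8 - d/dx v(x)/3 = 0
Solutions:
 v(x) = -8/(C1 + 9*x)


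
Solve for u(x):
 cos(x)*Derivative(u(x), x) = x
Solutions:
 u(x) = C1 + Integral(x/cos(x), x)


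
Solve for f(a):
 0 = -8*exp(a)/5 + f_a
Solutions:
 f(a) = C1 + 8*exp(a)/5


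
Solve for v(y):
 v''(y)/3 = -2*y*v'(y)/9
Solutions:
 v(y) = C1 + C2*erf(sqrt(3)*y/3)


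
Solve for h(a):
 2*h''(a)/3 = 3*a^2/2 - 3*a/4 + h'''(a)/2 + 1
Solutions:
 h(a) = C1 + C2*a + C3*exp(4*a/3) + 3*a^4/16 + 3*a^3/8 + 51*a^2/32


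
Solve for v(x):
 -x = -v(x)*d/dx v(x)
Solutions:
 v(x) = -sqrt(C1 + x^2)
 v(x) = sqrt(C1 + x^2)


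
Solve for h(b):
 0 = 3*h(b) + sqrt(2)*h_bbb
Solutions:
 h(b) = C3*exp(-2^(5/6)*3^(1/3)*b/2) + (C1*sin(6^(5/6)*b/4) + C2*cos(6^(5/6)*b/4))*exp(2^(5/6)*3^(1/3)*b/4)


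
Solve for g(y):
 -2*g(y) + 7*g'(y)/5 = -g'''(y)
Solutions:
 g(y) = C1*exp(y*(-15*(1 + 13*sqrt(330)/225)^(1/3) + 7/(1 + 13*sqrt(330)/225)^(1/3))/30)*sin(sqrt(3)*y*(7/(1 + 13*sqrt(330)/225)^(1/3) + 15*(1 + 13*sqrt(330)/225)^(1/3))/30) + C2*exp(y*(-15*(1 + 13*sqrt(330)/225)^(1/3) + 7/(1 + 13*sqrt(330)/225)^(1/3))/30)*cos(sqrt(3)*y*(7/(1 + 13*sqrt(330)/225)^(1/3) + 15*(1 + 13*sqrt(330)/225)^(1/3))/30) + C3*exp(y*(-7/(15*(1 + 13*sqrt(330)/225)^(1/3)) + (1 + 13*sqrt(330)/225)^(1/3)))


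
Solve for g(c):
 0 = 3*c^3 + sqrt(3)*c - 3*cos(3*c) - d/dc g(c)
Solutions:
 g(c) = C1 + 3*c^4/4 + sqrt(3)*c^2/2 - sin(3*c)


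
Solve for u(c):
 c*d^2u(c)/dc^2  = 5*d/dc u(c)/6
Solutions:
 u(c) = C1 + C2*c^(11/6)


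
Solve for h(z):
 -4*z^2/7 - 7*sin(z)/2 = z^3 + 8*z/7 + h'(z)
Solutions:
 h(z) = C1 - z^4/4 - 4*z^3/21 - 4*z^2/7 + 7*cos(z)/2


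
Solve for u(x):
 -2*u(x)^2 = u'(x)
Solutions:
 u(x) = 1/(C1 + 2*x)


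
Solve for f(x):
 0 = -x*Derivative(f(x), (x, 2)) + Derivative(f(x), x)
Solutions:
 f(x) = C1 + C2*x^2


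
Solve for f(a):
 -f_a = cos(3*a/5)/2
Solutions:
 f(a) = C1 - 5*sin(3*a/5)/6


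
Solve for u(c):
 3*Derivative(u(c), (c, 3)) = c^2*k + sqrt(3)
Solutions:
 u(c) = C1 + C2*c + C3*c^2 + c^5*k/180 + sqrt(3)*c^3/18


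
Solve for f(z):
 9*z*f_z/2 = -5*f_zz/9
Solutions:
 f(z) = C1 + C2*erf(9*sqrt(5)*z/10)


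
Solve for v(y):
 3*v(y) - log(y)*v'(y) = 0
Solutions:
 v(y) = C1*exp(3*li(y))


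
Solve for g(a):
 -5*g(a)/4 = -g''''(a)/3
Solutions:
 g(a) = C1*exp(-15^(1/4)*sqrt(2)*a/2) + C2*exp(15^(1/4)*sqrt(2)*a/2) + C3*sin(15^(1/4)*sqrt(2)*a/2) + C4*cos(15^(1/4)*sqrt(2)*a/2)


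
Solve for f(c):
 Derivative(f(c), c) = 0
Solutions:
 f(c) = C1


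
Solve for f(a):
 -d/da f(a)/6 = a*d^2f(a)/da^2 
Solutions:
 f(a) = C1 + C2*a^(5/6)


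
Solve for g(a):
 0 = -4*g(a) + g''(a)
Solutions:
 g(a) = C1*exp(-2*a) + C2*exp(2*a)


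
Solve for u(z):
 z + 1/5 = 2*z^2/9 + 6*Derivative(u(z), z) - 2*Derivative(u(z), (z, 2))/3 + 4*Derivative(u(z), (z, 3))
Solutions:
 u(z) = C1 - z^3/81 + 77*z^2/972 + 1097*z/10935 + (C2*sin(sqrt(215)*z/12) + C3*cos(sqrt(215)*z/12))*exp(z/12)


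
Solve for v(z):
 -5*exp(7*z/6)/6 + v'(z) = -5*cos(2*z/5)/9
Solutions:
 v(z) = C1 + 5*exp(7*z/6)/7 - 25*sin(2*z/5)/18


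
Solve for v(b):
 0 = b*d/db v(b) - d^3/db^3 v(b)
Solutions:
 v(b) = C1 + Integral(C2*airyai(b) + C3*airybi(b), b)


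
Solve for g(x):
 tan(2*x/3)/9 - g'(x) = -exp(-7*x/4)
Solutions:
 g(x) = C1 + log(tan(2*x/3)^2 + 1)/12 - 4*exp(-7*x/4)/7


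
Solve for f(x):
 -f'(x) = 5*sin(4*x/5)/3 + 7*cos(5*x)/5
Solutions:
 f(x) = C1 - 7*sin(5*x)/25 + 25*cos(4*x/5)/12


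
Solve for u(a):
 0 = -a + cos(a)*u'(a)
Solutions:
 u(a) = C1 + Integral(a/cos(a), a)


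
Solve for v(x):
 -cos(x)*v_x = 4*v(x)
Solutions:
 v(x) = C1*(sin(x)^2 - 2*sin(x) + 1)/(sin(x)^2 + 2*sin(x) + 1)


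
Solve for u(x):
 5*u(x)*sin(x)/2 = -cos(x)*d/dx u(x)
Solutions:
 u(x) = C1*cos(x)^(5/2)


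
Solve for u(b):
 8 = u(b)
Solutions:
 u(b) = 8


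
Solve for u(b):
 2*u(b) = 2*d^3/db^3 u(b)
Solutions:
 u(b) = C3*exp(b) + (C1*sin(sqrt(3)*b/2) + C2*cos(sqrt(3)*b/2))*exp(-b/2)


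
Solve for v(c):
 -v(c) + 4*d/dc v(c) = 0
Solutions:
 v(c) = C1*exp(c/4)


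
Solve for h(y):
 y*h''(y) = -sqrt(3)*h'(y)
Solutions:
 h(y) = C1 + C2*y^(1 - sqrt(3))


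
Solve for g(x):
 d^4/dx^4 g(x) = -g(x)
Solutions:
 g(x) = (C1*sin(sqrt(2)*x/2) + C2*cos(sqrt(2)*x/2))*exp(-sqrt(2)*x/2) + (C3*sin(sqrt(2)*x/2) + C4*cos(sqrt(2)*x/2))*exp(sqrt(2)*x/2)


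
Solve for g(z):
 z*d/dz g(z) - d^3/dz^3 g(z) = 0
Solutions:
 g(z) = C1 + Integral(C2*airyai(z) + C3*airybi(z), z)


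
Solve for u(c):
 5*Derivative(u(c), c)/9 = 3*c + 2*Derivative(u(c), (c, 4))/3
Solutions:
 u(c) = C1 + C4*exp(5^(1/3)*6^(2/3)*c/6) + 27*c^2/10 + (C2*sin(2^(2/3)*3^(1/6)*5^(1/3)*c/4) + C3*cos(2^(2/3)*3^(1/6)*5^(1/3)*c/4))*exp(-5^(1/3)*6^(2/3)*c/12)


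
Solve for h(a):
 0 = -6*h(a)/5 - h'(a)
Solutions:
 h(a) = C1*exp(-6*a/5)


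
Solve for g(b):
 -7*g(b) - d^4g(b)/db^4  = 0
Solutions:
 g(b) = (C1*sin(sqrt(2)*7^(1/4)*b/2) + C2*cos(sqrt(2)*7^(1/4)*b/2))*exp(-sqrt(2)*7^(1/4)*b/2) + (C3*sin(sqrt(2)*7^(1/4)*b/2) + C4*cos(sqrt(2)*7^(1/4)*b/2))*exp(sqrt(2)*7^(1/4)*b/2)


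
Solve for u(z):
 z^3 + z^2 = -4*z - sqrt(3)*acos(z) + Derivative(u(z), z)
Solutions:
 u(z) = C1 + z^4/4 + z^3/3 + 2*z^2 + sqrt(3)*(z*acos(z) - sqrt(1 - z^2))


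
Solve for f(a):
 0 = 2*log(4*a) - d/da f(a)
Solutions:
 f(a) = C1 + 2*a*log(a) - 2*a + a*log(16)


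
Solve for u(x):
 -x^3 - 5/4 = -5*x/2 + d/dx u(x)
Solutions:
 u(x) = C1 - x^4/4 + 5*x^2/4 - 5*x/4


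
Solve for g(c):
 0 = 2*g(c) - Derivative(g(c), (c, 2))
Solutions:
 g(c) = C1*exp(-sqrt(2)*c) + C2*exp(sqrt(2)*c)


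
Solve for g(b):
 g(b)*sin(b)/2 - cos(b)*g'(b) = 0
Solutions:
 g(b) = C1/sqrt(cos(b))


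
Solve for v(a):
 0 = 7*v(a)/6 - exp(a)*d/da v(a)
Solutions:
 v(a) = C1*exp(-7*exp(-a)/6)


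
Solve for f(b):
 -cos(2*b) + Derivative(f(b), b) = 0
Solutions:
 f(b) = C1 + sin(2*b)/2


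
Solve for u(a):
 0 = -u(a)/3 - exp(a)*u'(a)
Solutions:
 u(a) = C1*exp(exp(-a)/3)


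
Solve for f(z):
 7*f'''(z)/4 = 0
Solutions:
 f(z) = C1 + C2*z + C3*z^2


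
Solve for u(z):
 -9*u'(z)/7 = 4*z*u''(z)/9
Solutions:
 u(z) = C1 + C2/z^(53/28)


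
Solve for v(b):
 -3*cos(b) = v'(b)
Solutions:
 v(b) = C1 - 3*sin(b)


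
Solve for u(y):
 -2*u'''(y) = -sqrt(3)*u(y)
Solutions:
 u(y) = C3*exp(2^(2/3)*3^(1/6)*y/2) + (C1*sin(6^(2/3)*y/4) + C2*cos(6^(2/3)*y/4))*exp(-2^(2/3)*3^(1/6)*y/4)


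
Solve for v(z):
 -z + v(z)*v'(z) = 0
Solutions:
 v(z) = -sqrt(C1 + z^2)
 v(z) = sqrt(C1 + z^2)


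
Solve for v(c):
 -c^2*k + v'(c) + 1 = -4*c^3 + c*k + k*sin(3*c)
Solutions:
 v(c) = C1 - c^4 + c^3*k/3 + c^2*k/2 - c - k*cos(3*c)/3


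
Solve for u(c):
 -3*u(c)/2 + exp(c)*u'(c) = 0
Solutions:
 u(c) = C1*exp(-3*exp(-c)/2)


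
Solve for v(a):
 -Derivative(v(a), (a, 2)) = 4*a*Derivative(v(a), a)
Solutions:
 v(a) = C1 + C2*erf(sqrt(2)*a)


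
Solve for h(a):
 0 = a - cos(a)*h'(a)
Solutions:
 h(a) = C1 + Integral(a/cos(a), a)


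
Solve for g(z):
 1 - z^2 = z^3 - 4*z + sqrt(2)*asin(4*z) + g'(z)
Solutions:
 g(z) = C1 - z^4/4 - z^3/3 + 2*z^2 + z - sqrt(2)*(z*asin(4*z) + sqrt(1 - 16*z^2)/4)


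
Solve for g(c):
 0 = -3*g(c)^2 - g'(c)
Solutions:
 g(c) = 1/(C1 + 3*c)


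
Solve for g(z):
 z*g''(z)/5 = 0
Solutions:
 g(z) = C1 + C2*z


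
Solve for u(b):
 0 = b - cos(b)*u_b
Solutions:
 u(b) = C1 + Integral(b/cos(b), b)


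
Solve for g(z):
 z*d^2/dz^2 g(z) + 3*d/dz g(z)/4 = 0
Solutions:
 g(z) = C1 + C2*z^(1/4)


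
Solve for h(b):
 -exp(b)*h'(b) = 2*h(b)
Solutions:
 h(b) = C1*exp(2*exp(-b))


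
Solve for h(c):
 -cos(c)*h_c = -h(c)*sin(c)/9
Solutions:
 h(c) = C1/cos(c)^(1/9)


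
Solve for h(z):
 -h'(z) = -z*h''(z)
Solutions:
 h(z) = C1 + C2*z^2


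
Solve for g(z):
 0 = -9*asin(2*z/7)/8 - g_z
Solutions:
 g(z) = C1 - 9*z*asin(2*z/7)/8 - 9*sqrt(49 - 4*z^2)/16


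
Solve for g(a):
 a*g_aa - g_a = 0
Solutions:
 g(a) = C1 + C2*a^2


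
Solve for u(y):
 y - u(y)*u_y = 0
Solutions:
 u(y) = -sqrt(C1 + y^2)
 u(y) = sqrt(C1 + y^2)


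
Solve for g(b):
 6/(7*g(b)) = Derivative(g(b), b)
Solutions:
 g(b) = -sqrt(C1 + 84*b)/7
 g(b) = sqrt(C1 + 84*b)/7


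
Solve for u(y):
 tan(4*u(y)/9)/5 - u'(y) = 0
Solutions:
 u(y) = -9*asin(C1*exp(4*y/45))/4 + 9*pi/4
 u(y) = 9*asin(C1*exp(4*y/45))/4


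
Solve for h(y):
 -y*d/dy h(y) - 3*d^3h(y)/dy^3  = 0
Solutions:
 h(y) = C1 + Integral(C2*airyai(-3^(2/3)*y/3) + C3*airybi(-3^(2/3)*y/3), y)


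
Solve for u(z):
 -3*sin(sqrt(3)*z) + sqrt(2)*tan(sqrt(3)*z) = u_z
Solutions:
 u(z) = C1 - sqrt(6)*log(cos(sqrt(3)*z))/3 + sqrt(3)*cos(sqrt(3)*z)


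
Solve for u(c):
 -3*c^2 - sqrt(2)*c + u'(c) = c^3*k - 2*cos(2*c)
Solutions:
 u(c) = C1 + c^4*k/4 + c^3 + sqrt(2)*c^2/2 - sin(2*c)


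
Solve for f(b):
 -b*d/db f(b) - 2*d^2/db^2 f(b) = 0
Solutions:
 f(b) = C1 + C2*erf(b/2)


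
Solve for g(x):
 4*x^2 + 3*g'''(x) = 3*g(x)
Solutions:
 g(x) = C3*exp(x) + 4*x^2/3 + (C1*sin(sqrt(3)*x/2) + C2*cos(sqrt(3)*x/2))*exp(-x/2)


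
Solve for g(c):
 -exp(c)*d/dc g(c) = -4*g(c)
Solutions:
 g(c) = C1*exp(-4*exp(-c))


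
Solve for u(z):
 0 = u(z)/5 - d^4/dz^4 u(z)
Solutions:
 u(z) = C1*exp(-5^(3/4)*z/5) + C2*exp(5^(3/4)*z/5) + C3*sin(5^(3/4)*z/5) + C4*cos(5^(3/4)*z/5)


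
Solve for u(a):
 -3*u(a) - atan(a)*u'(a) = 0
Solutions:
 u(a) = C1*exp(-3*Integral(1/atan(a), a))


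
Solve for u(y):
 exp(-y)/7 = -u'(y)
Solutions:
 u(y) = C1 + exp(-y)/7


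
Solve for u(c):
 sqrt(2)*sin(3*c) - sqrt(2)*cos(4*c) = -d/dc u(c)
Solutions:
 u(c) = C1 + sqrt(2)*sin(4*c)/4 + sqrt(2)*cos(3*c)/3


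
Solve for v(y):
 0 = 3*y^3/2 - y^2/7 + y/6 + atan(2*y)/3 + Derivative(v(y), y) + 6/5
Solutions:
 v(y) = C1 - 3*y^4/8 + y^3/21 - y^2/12 - y*atan(2*y)/3 - 6*y/5 + log(4*y^2 + 1)/12


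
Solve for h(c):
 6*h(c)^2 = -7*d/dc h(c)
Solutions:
 h(c) = 7/(C1 + 6*c)


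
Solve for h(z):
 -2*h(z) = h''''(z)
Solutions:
 h(z) = (C1*sin(2^(3/4)*z/2) + C2*cos(2^(3/4)*z/2))*exp(-2^(3/4)*z/2) + (C3*sin(2^(3/4)*z/2) + C4*cos(2^(3/4)*z/2))*exp(2^(3/4)*z/2)


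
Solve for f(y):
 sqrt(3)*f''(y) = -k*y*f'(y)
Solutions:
 f(y) = Piecewise((-sqrt(2)*3^(1/4)*sqrt(pi)*C1*erf(sqrt(2)*3^(3/4)*sqrt(k)*y/6)/(2*sqrt(k)) - C2, (k > 0) | (k < 0)), (-C1*y - C2, True))


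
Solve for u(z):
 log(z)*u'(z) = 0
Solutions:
 u(z) = C1


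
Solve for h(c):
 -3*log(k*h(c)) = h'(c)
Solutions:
 li(k*h(c))/k = C1 - 3*c


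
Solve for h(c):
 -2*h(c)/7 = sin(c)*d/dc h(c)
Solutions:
 h(c) = C1*(cos(c) + 1)^(1/7)/(cos(c) - 1)^(1/7)


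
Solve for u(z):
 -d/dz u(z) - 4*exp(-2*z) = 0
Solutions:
 u(z) = C1 + 2*exp(-2*z)


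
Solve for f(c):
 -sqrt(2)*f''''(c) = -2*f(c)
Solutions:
 f(c) = C1*exp(-2^(1/8)*c) + C2*exp(2^(1/8)*c) + C3*sin(2^(1/8)*c) + C4*cos(2^(1/8)*c)


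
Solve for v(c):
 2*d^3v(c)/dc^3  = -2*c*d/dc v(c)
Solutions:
 v(c) = C1 + Integral(C2*airyai(-c) + C3*airybi(-c), c)


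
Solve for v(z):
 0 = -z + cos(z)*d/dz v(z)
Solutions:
 v(z) = C1 + Integral(z/cos(z), z)


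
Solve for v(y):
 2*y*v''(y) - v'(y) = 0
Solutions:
 v(y) = C1 + C2*y^(3/2)


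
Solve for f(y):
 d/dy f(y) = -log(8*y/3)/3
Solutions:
 f(y) = C1 - y*log(y)/3 - y*log(2) + y/3 + y*log(3)/3


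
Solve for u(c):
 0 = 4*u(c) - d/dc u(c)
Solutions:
 u(c) = C1*exp(4*c)


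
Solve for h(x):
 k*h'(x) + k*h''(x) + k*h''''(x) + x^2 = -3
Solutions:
 h(x) = C1 + C2*exp(6^(1/3)*x*(-2*3^(1/3)/(9 + sqrt(93))^(1/3) + 2^(1/3)*(9 + sqrt(93))^(1/3))/12)*sin(2^(1/3)*3^(1/6)*x*(6/(9 + sqrt(93))^(1/3) + 2^(1/3)*3^(2/3)*(9 + sqrt(93))^(1/3))/12) + C3*exp(6^(1/3)*x*(-2*3^(1/3)/(9 + sqrt(93))^(1/3) + 2^(1/3)*(9 + sqrt(93))^(1/3))/12)*cos(2^(1/3)*3^(1/6)*x*(6/(9 + sqrt(93))^(1/3) + 2^(1/3)*3^(2/3)*(9 + sqrt(93))^(1/3))/12) + C4*exp(-6^(1/3)*x*(-2*3^(1/3)/(9 + sqrt(93))^(1/3) + 2^(1/3)*(9 + sqrt(93))^(1/3))/6) - x^3/(3*k) + x^2/k - 5*x/k


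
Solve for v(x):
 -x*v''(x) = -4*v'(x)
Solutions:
 v(x) = C1 + C2*x^5


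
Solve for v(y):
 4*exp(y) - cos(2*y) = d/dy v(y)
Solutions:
 v(y) = C1 + 4*exp(y) - sin(2*y)/2


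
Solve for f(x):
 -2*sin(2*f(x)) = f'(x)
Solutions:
 f(x) = pi - acos((-C1 - exp(8*x))/(C1 - exp(8*x)))/2
 f(x) = acos((-C1 - exp(8*x))/(C1 - exp(8*x)))/2


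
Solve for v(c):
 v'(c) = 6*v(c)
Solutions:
 v(c) = C1*exp(6*c)


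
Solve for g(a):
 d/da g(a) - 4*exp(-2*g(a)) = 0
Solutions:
 g(a) = log(-sqrt(C1 + 8*a))
 g(a) = log(C1 + 8*a)/2


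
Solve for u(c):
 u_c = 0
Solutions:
 u(c) = C1


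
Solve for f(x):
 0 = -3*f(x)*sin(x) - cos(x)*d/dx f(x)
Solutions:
 f(x) = C1*cos(x)^3


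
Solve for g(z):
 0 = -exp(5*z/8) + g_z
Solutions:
 g(z) = C1 + 8*exp(5*z/8)/5


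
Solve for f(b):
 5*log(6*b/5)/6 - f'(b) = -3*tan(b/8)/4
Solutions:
 f(b) = C1 + 5*b*log(b)/6 - 5*b*log(5)/6 - 5*b/6 + 5*b*log(6)/6 - 6*log(cos(b/8))


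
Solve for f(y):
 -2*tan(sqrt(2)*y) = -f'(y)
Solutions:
 f(y) = C1 - sqrt(2)*log(cos(sqrt(2)*y))


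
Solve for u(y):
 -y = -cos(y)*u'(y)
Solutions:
 u(y) = C1 + Integral(y/cos(y), y)


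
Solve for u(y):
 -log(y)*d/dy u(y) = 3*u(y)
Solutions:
 u(y) = C1*exp(-3*li(y))


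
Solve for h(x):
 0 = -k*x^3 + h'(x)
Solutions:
 h(x) = C1 + k*x^4/4


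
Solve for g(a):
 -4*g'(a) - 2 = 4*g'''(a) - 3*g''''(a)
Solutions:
 g(a) = C1 + C2*exp(a*(-2^(1/3)*(9*sqrt(921) + 275)^(1/3) - 8*2^(2/3)/(9*sqrt(921) + 275)^(1/3) + 8)/18)*sin(2^(1/3)*sqrt(3)*a*(-(9*sqrt(921) + 275)^(1/3) + 8*2^(1/3)/(9*sqrt(921) + 275)^(1/3))/18) + C3*exp(a*(-2^(1/3)*(9*sqrt(921) + 275)^(1/3) - 8*2^(2/3)/(9*sqrt(921) + 275)^(1/3) + 8)/18)*cos(2^(1/3)*sqrt(3)*a*(-(9*sqrt(921) + 275)^(1/3) + 8*2^(1/3)/(9*sqrt(921) + 275)^(1/3))/18) + C4*exp(a*(8*2^(2/3)/(9*sqrt(921) + 275)^(1/3) + 4 + 2^(1/3)*(9*sqrt(921) + 275)^(1/3))/9) - a/2


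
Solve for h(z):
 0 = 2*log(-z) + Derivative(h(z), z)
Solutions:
 h(z) = C1 - 2*z*log(-z) + 2*z


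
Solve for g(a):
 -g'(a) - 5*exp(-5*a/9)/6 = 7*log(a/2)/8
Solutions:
 g(a) = C1 - 7*a*log(a)/8 + 7*a*(log(2) + 1)/8 + 3*exp(-5*a/9)/2


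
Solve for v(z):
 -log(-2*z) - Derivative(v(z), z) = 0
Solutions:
 v(z) = C1 - z*log(-z) + z*(1 - log(2))


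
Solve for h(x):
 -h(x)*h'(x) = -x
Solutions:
 h(x) = -sqrt(C1 + x^2)
 h(x) = sqrt(C1 + x^2)


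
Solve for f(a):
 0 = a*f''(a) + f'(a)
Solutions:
 f(a) = C1 + C2*log(a)


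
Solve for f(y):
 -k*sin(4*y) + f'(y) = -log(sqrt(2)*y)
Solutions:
 f(y) = C1 - k*cos(4*y)/4 - y*log(y) - y*log(2)/2 + y


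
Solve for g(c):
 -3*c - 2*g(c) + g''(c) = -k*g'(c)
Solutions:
 g(c) = C1*exp(c*(-k + sqrt(k^2 + 8))/2) + C2*exp(-c*(k + sqrt(k^2 + 8))/2) - 3*c/2 - 3*k/4


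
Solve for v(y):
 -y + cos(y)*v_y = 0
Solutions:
 v(y) = C1 + Integral(y/cos(y), y)


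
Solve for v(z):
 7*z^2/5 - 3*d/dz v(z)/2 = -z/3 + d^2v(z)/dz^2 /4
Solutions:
 v(z) = C1 + C2*exp(-6*z) + 14*z^3/45 - 2*z^2/45 + 2*z/135


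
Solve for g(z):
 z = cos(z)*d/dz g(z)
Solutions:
 g(z) = C1 + Integral(z/cos(z), z)


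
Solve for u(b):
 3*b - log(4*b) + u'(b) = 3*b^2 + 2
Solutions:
 u(b) = C1 + b^3 - 3*b^2/2 + b*log(b) + b + b*log(4)


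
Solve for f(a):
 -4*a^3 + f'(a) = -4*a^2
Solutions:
 f(a) = C1 + a^4 - 4*a^3/3


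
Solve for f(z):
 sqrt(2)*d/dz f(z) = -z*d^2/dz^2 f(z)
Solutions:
 f(z) = C1 + C2*z^(1 - sqrt(2))


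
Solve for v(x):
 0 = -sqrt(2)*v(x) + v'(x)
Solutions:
 v(x) = C1*exp(sqrt(2)*x)


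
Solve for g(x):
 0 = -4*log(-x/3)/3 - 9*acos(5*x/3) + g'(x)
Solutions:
 g(x) = C1 + 4*x*log(-x)/3 + 9*x*acos(5*x/3) - 4*x*log(3)/3 - 4*x/3 - 9*sqrt(9 - 25*x^2)/5


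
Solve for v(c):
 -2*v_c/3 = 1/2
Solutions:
 v(c) = C1 - 3*c/4


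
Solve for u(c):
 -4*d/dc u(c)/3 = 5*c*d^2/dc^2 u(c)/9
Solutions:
 u(c) = C1 + C2/c^(7/5)


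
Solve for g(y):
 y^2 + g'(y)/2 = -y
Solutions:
 g(y) = C1 - 2*y^3/3 - y^2


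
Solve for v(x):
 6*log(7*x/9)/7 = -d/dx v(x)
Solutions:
 v(x) = C1 - 6*x*log(x)/7 - 6*x*log(7)/7 + 6*x/7 + 12*x*log(3)/7


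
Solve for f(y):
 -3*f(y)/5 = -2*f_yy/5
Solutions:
 f(y) = C1*exp(-sqrt(6)*y/2) + C2*exp(sqrt(6)*y/2)


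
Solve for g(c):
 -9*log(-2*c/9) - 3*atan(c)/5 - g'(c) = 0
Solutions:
 g(c) = C1 - 9*c*log(-c) - 3*c*atan(c)/5 - 9*c*log(2) + 9*c + 18*c*log(3) + 3*log(c^2 + 1)/10


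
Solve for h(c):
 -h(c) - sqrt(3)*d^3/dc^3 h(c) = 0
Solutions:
 h(c) = C3*exp(-3^(5/6)*c/3) + (C1*sin(3^(1/3)*c/2) + C2*cos(3^(1/3)*c/2))*exp(3^(5/6)*c/6)


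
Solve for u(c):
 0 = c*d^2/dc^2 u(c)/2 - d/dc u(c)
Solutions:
 u(c) = C1 + C2*c^3


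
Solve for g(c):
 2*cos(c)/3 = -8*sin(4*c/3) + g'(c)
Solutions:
 g(c) = C1 + 2*sin(c)/3 - 6*cos(4*c/3)


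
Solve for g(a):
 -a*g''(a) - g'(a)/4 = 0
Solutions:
 g(a) = C1 + C2*a^(3/4)


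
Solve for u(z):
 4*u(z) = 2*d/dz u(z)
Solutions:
 u(z) = C1*exp(2*z)


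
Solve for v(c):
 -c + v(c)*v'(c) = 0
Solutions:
 v(c) = -sqrt(C1 + c^2)
 v(c) = sqrt(C1 + c^2)


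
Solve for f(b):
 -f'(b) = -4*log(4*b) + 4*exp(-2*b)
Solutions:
 f(b) = C1 + 4*b*log(b) + 4*b*(-1 + 2*log(2)) + 2*exp(-2*b)


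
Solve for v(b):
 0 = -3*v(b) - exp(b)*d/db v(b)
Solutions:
 v(b) = C1*exp(3*exp(-b))


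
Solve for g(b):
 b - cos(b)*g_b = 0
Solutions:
 g(b) = C1 + Integral(b/cos(b), b)


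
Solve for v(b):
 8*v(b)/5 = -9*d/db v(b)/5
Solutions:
 v(b) = C1*exp(-8*b/9)


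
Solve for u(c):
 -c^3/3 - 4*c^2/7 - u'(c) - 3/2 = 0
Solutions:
 u(c) = C1 - c^4/12 - 4*c^3/21 - 3*c/2


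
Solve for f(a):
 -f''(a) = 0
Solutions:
 f(a) = C1 + C2*a


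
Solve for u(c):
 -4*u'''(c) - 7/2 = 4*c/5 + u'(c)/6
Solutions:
 u(c) = C1 + C2*sin(sqrt(6)*c/12) + C3*cos(sqrt(6)*c/12) - 12*c^2/5 - 21*c


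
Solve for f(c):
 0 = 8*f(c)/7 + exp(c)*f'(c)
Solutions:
 f(c) = C1*exp(8*exp(-c)/7)


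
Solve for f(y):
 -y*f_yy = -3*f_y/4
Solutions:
 f(y) = C1 + C2*y^(7/4)


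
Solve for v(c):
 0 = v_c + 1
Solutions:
 v(c) = C1 - c


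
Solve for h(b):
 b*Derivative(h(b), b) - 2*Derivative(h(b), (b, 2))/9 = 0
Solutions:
 h(b) = C1 + C2*erfi(3*b/2)


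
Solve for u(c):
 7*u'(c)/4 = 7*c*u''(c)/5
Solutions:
 u(c) = C1 + C2*c^(9/4)


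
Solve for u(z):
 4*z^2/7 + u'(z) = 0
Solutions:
 u(z) = C1 - 4*z^3/21


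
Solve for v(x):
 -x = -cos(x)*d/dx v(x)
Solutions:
 v(x) = C1 + Integral(x/cos(x), x)


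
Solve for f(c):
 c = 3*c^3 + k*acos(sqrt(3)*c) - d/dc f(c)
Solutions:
 f(c) = C1 + 3*c^4/4 - c^2/2 + k*(c*acos(sqrt(3)*c) - sqrt(3)*sqrt(1 - 3*c^2)/3)


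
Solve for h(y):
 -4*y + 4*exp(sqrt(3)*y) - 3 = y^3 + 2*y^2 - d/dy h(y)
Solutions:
 h(y) = C1 + y^4/4 + 2*y^3/3 + 2*y^2 + 3*y - 4*sqrt(3)*exp(sqrt(3)*y)/3


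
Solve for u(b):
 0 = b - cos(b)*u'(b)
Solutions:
 u(b) = C1 + Integral(b/cos(b), b)


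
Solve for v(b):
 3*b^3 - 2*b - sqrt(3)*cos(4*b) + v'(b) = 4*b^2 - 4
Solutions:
 v(b) = C1 - 3*b^4/4 + 4*b^3/3 + b^2 - 4*b + sqrt(3)*sin(4*b)/4


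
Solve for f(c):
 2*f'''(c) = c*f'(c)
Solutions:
 f(c) = C1 + Integral(C2*airyai(2^(2/3)*c/2) + C3*airybi(2^(2/3)*c/2), c)


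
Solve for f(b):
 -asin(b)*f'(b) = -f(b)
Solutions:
 f(b) = C1*exp(Integral(1/asin(b), b))


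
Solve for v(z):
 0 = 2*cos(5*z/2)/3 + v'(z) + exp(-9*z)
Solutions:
 v(z) = C1 - 4*sin(5*z/2)/15 + exp(-9*z)/9


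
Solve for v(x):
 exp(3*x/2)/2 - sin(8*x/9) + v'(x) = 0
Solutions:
 v(x) = C1 - exp(3*x/2)/3 - 9*cos(8*x/9)/8


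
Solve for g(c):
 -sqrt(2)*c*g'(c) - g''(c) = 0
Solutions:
 g(c) = C1 + C2*erf(2^(3/4)*c/2)


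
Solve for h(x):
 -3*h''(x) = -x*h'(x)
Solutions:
 h(x) = C1 + C2*erfi(sqrt(6)*x/6)


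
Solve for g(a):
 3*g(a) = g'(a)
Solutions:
 g(a) = C1*exp(3*a)


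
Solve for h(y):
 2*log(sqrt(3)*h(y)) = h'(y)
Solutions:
 -Integral(1/(2*log(_y) + log(3)), (_y, h(y))) = C1 - y


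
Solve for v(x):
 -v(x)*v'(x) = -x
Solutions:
 v(x) = -sqrt(C1 + x^2)
 v(x) = sqrt(C1 + x^2)


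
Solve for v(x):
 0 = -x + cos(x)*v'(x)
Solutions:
 v(x) = C1 + Integral(x/cos(x), x)


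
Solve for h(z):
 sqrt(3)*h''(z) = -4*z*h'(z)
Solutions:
 h(z) = C1 + C2*erf(sqrt(2)*3^(3/4)*z/3)


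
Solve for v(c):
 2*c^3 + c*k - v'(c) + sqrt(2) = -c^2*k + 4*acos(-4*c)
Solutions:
 v(c) = C1 + c^4/2 + c^3*k/3 + c^2*k/2 - 4*c*acos(-4*c) + sqrt(2)*c - sqrt(1 - 16*c^2)


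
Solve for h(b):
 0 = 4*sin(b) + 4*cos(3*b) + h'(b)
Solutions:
 h(b) = C1 - 4*sin(3*b)/3 + 4*cos(b)


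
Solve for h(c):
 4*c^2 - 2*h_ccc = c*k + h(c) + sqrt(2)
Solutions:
 h(c) = C3*exp(-2^(2/3)*c/2) + 4*c^2 - c*k + (C1*sin(2^(2/3)*sqrt(3)*c/4) + C2*cos(2^(2/3)*sqrt(3)*c/4))*exp(2^(2/3)*c/4) - sqrt(2)


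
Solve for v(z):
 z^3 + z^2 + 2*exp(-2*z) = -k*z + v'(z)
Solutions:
 v(z) = C1 + k*z^2/2 + z^4/4 + z^3/3 - exp(-2*z)


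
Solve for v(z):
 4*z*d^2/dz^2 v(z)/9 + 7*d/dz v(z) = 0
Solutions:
 v(z) = C1 + C2/z^(59/4)


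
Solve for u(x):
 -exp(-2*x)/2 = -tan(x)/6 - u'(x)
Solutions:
 u(x) = C1 - log(tan(x)^2 + 1)/12 - exp(-2*x)/4


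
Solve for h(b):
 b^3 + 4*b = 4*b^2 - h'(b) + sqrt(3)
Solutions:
 h(b) = C1 - b^4/4 + 4*b^3/3 - 2*b^2 + sqrt(3)*b


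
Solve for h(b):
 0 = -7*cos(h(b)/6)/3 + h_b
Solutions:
 -7*b/3 - 3*log(sin(h(b)/6) - 1) + 3*log(sin(h(b)/6) + 1) = C1


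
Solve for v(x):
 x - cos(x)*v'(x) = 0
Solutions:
 v(x) = C1 + Integral(x/cos(x), x)


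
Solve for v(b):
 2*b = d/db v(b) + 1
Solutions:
 v(b) = C1 + b^2 - b


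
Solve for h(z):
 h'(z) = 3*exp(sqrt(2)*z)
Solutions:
 h(z) = C1 + 3*sqrt(2)*exp(sqrt(2)*z)/2


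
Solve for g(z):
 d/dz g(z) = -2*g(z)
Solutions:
 g(z) = C1*exp(-2*z)


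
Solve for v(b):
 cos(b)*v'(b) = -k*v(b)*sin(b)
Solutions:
 v(b) = C1*exp(k*log(cos(b)))


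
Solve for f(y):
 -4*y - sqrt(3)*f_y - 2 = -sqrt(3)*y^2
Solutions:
 f(y) = C1 + y^3/3 - 2*sqrt(3)*y^2/3 - 2*sqrt(3)*y/3


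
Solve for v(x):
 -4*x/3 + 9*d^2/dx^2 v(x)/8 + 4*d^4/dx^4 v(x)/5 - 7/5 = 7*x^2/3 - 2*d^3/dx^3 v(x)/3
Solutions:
 v(x) = C1 + C2*x + 14*x^4/81 - 464*x^3/2187 - 46796*x^2/98415 + (C3*sin(sqrt(710)*x/24) + C4*cos(sqrt(710)*x/24))*exp(-5*x/12)


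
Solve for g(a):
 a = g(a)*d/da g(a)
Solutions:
 g(a) = -sqrt(C1 + a^2)
 g(a) = sqrt(C1 + a^2)


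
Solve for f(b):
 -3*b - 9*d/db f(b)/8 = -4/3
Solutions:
 f(b) = C1 - 4*b^2/3 + 32*b/27


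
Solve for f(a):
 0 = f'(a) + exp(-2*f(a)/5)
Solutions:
 f(a) = 5*log(-sqrt(C1 - a)) - 5*log(5) + 5*log(10)/2
 f(a) = 5*log(C1 - a)/2 - 5*log(5) + 5*log(10)/2


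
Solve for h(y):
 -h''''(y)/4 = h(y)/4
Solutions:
 h(y) = (C1*sin(sqrt(2)*y/2) + C2*cos(sqrt(2)*y/2))*exp(-sqrt(2)*y/2) + (C3*sin(sqrt(2)*y/2) + C4*cos(sqrt(2)*y/2))*exp(sqrt(2)*y/2)


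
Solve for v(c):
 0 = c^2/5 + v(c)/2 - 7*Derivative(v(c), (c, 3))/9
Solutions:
 v(c) = C3*exp(42^(2/3)*c/14) - 2*c^2/5 + (C1*sin(3*14^(2/3)*3^(1/6)*c/28) + C2*cos(3*14^(2/3)*3^(1/6)*c/28))*exp(-42^(2/3)*c/28)


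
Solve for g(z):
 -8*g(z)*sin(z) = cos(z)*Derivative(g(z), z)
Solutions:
 g(z) = C1*cos(z)^8


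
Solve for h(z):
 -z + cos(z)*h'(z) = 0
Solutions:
 h(z) = C1 + Integral(z/cos(z), z)


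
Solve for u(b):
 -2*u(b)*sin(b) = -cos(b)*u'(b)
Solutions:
 u(b) = C1/cos(b)^2


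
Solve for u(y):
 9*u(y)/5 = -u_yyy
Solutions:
 u(y) = C3*exp(-15^(2/3)*y/5) + (C1*sin(3*3^(1/6)*5^(2/3)*y/10) + C2*cos(3*3^(1/6)*5^(2/3)*y/10))*exp(15^(2/3)*y/10)


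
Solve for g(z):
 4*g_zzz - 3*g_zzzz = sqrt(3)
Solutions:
 g(z) = C1 + C2*z + C3*z^2 + C4*exp(4*z/3) + sqrt(3)*z^3/24


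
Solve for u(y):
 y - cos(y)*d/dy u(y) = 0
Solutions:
 u(y) = C1 + Integral(y/cos(y), y)


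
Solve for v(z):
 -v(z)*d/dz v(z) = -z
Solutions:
 v(z) = -sqrt(C1 + z^2)
 v(z) = sqrt(C1 + z^2)


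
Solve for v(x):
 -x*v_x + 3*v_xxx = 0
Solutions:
 v(x) = C1 + Integral(C2*airyai(3^(2/3)*x/3) + C3*airybi(3^(2/3)*x/3), x)


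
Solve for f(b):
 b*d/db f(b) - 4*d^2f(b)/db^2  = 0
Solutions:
 f(b) = C1 + C2*erfi(sqrt(2)*b/4)


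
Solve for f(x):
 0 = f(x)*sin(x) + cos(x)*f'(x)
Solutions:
 f(x) = C1*cos(x)


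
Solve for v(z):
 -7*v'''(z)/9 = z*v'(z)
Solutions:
 v(z) = C1 + Integral(C2*airyai(-21^(2/3)*z/7) + C3*airybi(-21^(2/3)*z/7), z)


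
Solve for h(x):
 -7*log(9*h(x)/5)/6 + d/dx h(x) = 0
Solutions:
 -6*Integral(1/(log(_y) - log(5) + 2*log(3)), (_y, h(x)))/7 = C1 - x


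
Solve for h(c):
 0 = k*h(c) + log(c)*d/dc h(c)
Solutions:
 h(c) = C1*exp(-k*li(c))


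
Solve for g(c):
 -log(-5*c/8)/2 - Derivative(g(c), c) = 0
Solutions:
 g(c) = C1 - c*log(-c)/2 + c*(-log(5) + 1 + 3*log(2))/2


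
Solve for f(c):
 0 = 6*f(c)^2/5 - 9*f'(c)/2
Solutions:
 f(c) = -15/(C1 + 4*c)


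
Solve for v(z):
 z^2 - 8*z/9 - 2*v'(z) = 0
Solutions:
 v(z) = C1 + z^3/6 - 2*z^2/9


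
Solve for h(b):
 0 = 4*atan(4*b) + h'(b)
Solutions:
 h(b) = C1 - 4*b*atan(4*b) + log(16*b^2 + 1)/2


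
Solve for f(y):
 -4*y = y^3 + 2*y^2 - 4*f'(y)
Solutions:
 f(y) = C1 + y^4/16 + y^3/6 + y^2/2


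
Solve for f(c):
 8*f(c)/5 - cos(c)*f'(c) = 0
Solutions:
 f(c) = C1*(sin(c) + 1)^(4/5)/(sin(c) - 1)^(4/5)


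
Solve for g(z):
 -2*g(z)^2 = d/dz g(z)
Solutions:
 g(z) = 1/(C1 + 2*z)


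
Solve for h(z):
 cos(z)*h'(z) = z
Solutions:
 h(z) = C1 + Integral(z/cos(z), z)


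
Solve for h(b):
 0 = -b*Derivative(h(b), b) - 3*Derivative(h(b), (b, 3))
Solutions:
 h(b) = C1 + Integral(C2*airyai(-3^(2/3)*b/3) + C3*airybi(-3^(2/3)*b/3), b)


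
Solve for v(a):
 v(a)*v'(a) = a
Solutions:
 v(a) = -sqrt(C1 + a^2)
 v(a) = sqrt(C1 + a^2)


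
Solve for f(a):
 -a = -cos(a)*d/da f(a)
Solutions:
 f(a) = C1 + Integral(a/cos(a), a)


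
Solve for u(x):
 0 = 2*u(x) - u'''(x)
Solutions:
 u(x) = C3*exp(2^(1/3)*x) + (C1*sin(2^(1/3)*sqrt(3)*x/2) + C2*cos(2^(1/3)*sqrt(3)*x/2))*exp(-2^(1/3)*x/2)


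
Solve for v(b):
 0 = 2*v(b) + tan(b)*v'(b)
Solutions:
 v(b) = C1/sin(b)^2


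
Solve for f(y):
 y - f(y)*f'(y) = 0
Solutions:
 f(y) = -sqrt(C1 + y^2)
 f(y) = sqrt(C1 + y^2)


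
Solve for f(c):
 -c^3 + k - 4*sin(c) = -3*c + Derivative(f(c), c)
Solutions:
 f(c) = C1 - c^4/4 + 3*c^2/2 + c*k + 4*cos(c)


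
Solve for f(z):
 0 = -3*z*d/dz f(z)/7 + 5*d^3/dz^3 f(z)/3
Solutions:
 f(z) = C1 + Integral(C2*airyai(105^(2/3)*z/35) + C3*airybi(105^(2/3)*z/35), z)


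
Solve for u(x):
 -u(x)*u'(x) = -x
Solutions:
 u(x) = -sqrt(C1 + x^2)
 u(x) = sqrt(C1 + x^2)


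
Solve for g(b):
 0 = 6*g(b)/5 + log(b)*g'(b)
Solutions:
 g(b) = C1*exp(-6*li(b)/5)


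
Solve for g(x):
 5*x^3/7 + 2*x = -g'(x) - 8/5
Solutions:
 g(x) = C1 - 5*x^4/28 - x^2 - 8*x/5


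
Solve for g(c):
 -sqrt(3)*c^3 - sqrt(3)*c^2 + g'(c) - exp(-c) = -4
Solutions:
 g(c) = C1 + sqrt(3)*c^4/4 + sqrt(3)*c^3/3 - 4*c - exp(-c)


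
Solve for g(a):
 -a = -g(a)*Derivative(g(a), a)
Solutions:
 g(a) = -sqrt(C1 + a^2)
 g(a) = sqrt(C1 + a^2)


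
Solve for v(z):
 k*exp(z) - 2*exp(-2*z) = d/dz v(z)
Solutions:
 v(z) = C1 + k*exp(z) + exp(-2*z)


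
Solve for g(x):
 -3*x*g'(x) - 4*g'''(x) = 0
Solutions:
 g(x) = C1 + Integral(C2*airyai(-6^(1/3)*x/2) + C3*airybi(-6^(1/3)*x/2), x)


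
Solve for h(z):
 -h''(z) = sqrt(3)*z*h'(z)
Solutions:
 h(z) = C1 + C2*erf(sqrt(2)*3^(1/4)*z/2)


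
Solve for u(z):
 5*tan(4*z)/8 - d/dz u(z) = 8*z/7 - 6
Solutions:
 u(z) = C1 - 4*z^2/7 + 6*z - 5*log(cos(4*z))/32


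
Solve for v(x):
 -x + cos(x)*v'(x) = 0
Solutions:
 v(x) = C1 + Integral(x/cos(x), x)


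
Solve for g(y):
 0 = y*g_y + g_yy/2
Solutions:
 g(y) = C1 + C2*erf(y)


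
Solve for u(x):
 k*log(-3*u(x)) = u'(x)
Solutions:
 Integral(1/(log(-_y) + log(3)), (_y, u(x))) = C1 + k*x


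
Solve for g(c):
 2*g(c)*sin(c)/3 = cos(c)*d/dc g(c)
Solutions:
 g(c) = C1/cos(c)^(2/3)


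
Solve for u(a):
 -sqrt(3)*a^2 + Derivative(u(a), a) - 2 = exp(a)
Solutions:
 u(a) = C1 + sqrt(3)*a^3/3 + 2*a + exp(a)


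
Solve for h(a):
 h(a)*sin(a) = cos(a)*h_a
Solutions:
 h(a) = C1/cos(a)


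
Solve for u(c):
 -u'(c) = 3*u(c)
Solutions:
 u(c) = C1*exp(-3*c)


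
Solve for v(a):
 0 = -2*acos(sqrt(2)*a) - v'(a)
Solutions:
 v(a) = C1 - 2*a*acos(sqrt(2)*a) + sqrt(2)*sqrt(1 - 2*a^2)


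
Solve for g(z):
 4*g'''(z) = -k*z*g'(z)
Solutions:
 g(z) = C1 + Integral(C2*airyai(2^(1/3)*z*(-k)^(1/3)/2) + C3*airybi(2^(1/3)*z*(-k)^(1/3)/2), z)


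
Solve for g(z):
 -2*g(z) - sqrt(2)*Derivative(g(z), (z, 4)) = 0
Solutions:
 g(z) = (C1*sin(2^(5/8)*z/2) + C2*cos(2^(5/8)*z/2))*exp(-2^(5/8)*z/2) + (C3*sin(2^(5/8)*z/2) + C4*cos(2^(5/8)*z/2))*exp(2^(5/8)*z/2)


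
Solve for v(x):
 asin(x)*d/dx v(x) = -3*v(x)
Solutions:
 v(x) = C1*exp(-3*Integral(1/asin(x), x))


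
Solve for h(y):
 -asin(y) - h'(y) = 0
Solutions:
 h(y) = C1 - y*asin(y) - sqrt(1 - y^2)


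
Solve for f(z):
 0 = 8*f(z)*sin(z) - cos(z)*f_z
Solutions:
 f(z) = C1/cos(z)^8


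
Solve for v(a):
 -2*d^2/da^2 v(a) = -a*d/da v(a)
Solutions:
 v(a) = C1 + C2*erfi(a/2)


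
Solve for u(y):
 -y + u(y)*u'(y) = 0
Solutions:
 u(y) = -sqrt(C1 + y^2)
 u(y) = sqrt(C1 + y^2)


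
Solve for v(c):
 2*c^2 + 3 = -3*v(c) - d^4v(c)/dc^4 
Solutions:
 v(c) = -2*c^2/3 + (C1*sin(sqrt(2)*3^(1/4)*c/2) + C2*cos(sqrt(2)*3^(1/4)*c/2))*exp(-sqrt(2)*3^(1/4)*c/2) + (C3*sin(sqrt(2)*3^(1/4)*c/2) + C4*cos(sqrt(2)*3^(1/4)*c/2))*exp(sqrt(2)*3^(1/4)*c/2) - 1


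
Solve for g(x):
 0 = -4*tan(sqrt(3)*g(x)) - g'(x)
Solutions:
 g(x) = sqrt(3)*(pi - asin(C1*exp(-4*sqrt(3)*x)))/3
 g(x) = sqrt(3)*asin(C1*exp(-4*sqrt(3)*x))/3


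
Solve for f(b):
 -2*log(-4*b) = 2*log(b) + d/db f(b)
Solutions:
 f(b) = C1 - 4*b*log(b) + 2*b*(-2*log(2) + 2 - I*pi)


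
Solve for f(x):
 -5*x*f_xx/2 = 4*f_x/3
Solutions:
 f(x) = C1 + C2*x^(7/15)
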